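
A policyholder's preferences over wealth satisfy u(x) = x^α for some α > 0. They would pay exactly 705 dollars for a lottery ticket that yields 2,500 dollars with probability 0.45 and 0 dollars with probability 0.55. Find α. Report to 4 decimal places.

Since u(0) = 0, the lottery's EU is 0.45·2500^α.
Indifference: 705^α = 0.45·2500^α, so (705/2500)^α = 0.45.
Taking logs: α·ln(705/2500) = ln(0.45), so α = -0.7985077 / -1.2658482 ≈ 0.6308.

α ≈ 0.6308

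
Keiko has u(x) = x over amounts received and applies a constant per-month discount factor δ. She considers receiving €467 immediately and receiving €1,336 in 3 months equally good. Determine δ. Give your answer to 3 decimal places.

δ ≈ 0.704

Indifference means u(467) = δ^3 · u(1336), so δ^3 = u(467)/u(1336).
With u(x) = x: δ^3 = 467/1336 = 0.34955.
Hence δ = (0.34955)^(1/3) = 0.70443.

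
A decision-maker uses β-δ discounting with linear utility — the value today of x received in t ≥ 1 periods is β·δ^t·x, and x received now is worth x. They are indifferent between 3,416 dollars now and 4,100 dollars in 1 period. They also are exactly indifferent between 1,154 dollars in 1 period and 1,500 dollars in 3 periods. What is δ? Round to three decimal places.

δ ≈ 0.877

The second indifference involves only future payoffs, so β cancels: β·δ^1·1154 = β·δ^3·1500, giving δ^2 = 1154/1500 = 0.76933, so δ = 0.87712.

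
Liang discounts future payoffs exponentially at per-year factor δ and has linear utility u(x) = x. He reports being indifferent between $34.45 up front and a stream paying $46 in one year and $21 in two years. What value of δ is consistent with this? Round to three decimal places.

The stream is worth 46δ + 21δ² today, so 46δ + 21δ² = 34.45.
That is, 21δ² + 46δ − 34.45 = 0, a quadratic in δ.
δ = (−46 + √(46² + 4·21·34.45)) / (2·21) = (−46 + √5009.80) / 42 ≈ 0.590.

δ ≈ 0.590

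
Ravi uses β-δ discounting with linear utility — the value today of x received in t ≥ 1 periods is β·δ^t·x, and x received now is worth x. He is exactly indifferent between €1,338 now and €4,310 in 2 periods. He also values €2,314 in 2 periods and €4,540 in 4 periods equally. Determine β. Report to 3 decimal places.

From the later pair, β·δ^2·2314 = β·δ^4·4540; dividing through, δ^2 = 2314/4540 = 0.50969, so δ = 0.71393.
Substituting δ into 1338 = β·δ^2·4310: β = 1338/(2196.771) ≈ 0.609.

β ≈ 0.609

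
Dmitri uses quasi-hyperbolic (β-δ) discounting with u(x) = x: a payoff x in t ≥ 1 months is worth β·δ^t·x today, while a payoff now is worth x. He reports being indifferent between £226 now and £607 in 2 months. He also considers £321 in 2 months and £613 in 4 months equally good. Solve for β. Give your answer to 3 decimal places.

β ≈ 0.711

The second indifference involves only future payoffs, so β cancels: β·δ^2·321 = β·δ^4·613, giving δ^2 = 321/613 = 0.52365, so δ = 0.72364.
Now use the now-vs-future pair: 226 = β·δ^2·607 gives β = 226/(0.52365·607) ≈ 0.711.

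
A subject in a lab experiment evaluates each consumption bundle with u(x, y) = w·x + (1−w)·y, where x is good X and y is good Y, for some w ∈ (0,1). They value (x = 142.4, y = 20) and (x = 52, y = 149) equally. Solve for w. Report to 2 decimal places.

w = 0.59

Equating utilities: w·142.4 + (1−w)·20 = w·52 + (1−w)·149.
Rearranging, 90.4·w − 129·(1−w) = 0.
Hence w = 129/(90.4+129) = 129/219.4 = 0.59.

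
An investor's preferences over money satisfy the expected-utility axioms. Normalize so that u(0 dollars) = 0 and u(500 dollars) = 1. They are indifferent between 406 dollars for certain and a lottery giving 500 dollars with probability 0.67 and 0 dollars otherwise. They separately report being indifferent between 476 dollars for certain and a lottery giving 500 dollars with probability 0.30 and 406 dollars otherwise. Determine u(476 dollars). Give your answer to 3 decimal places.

0.769

From the first indifference, u(406 dollars) = 0.67·u(500 dollars) + 0.33·u(0 dollars) = 0.67·1 + 0.33·0 = 0.67.
The second indifference gives u(476 dollars) = 0.30·u(500 dollars) + 0.70·u(406 dollars) = 0.30·1.00 + 0.70·0.67 = 0.7690.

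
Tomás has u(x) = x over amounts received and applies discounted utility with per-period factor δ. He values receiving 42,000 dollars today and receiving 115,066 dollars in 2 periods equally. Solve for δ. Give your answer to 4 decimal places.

Indifference means u(42000) = δ^2 · u(115066), so δ^2 = u(42000)/u(115066).
With u(x) = x: δ^2 = 42000/115066 = 0.36501.
Hence δ = (0.36501)^(1/2) = 0.604159.

δ ≈ 0.6042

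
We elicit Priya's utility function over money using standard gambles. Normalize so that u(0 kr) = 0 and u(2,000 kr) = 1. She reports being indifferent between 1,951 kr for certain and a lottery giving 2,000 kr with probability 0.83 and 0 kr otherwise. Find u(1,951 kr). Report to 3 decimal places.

0.830

The indifference gives u(1,951 kr) = 0.83·u(2,000 kr) + 0.17·u(0 kr) = 0.83·1 + 0.17·0 = 0.83.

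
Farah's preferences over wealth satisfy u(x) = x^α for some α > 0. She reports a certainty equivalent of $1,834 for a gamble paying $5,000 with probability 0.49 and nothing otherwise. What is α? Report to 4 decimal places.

EU(lottery) = 0.49·5000^α + 0.51·0 = 0.49·5000^α.
Equating: 1834^α = 0.49·5000^α, i.e. 0.3668^α = 0.49.
α = ln(0.49) / ln(1834/5000) = -0.7133499/-1.0029385 ≈ 0.7113.

α ≈ 0.7113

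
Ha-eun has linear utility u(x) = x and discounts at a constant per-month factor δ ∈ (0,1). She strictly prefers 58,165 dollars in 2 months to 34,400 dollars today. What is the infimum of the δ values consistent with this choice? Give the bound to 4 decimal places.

Under u(x) = x this choice says 34400 < δ^2·58165.
So δ^2 > 34400/58165 = 0.59142; taking the square root of both positive sides preserves the inequality.
δ > 0.59142^(1/2) = 0.7690.

δ > 0.7690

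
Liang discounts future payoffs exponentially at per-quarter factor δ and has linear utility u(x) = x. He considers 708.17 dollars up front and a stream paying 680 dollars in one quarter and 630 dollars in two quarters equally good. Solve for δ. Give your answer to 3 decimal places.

δ ≈ 0.650

The stream is worth 680δ + 630δ² today, so 680δ + 630δ² = 708.17.
That is, 630δ² + 680δ − 708.17 = 0, a quadratic in δ.
The positive root is δ = [−680 + √(680² + 4·630·708.17)] / (2·630) = (−680 + 1498.996)/1260 ≈ 0.650.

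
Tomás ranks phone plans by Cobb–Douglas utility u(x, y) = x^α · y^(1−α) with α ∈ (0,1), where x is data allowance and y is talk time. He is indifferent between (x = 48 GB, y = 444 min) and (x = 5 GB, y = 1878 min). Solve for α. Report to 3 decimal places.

Set the two utilities equal: 48^α·444^(1−α) = 5^α·1878^(1−α).
Rearrange to (48/5)^α = (1878/444)^(1−α) and take logs: α·2.261763 = (1−α)·1.442138.
Thus α·(3.703901) = 1.442138, so α = 1.442138/3.703901 ≈ 0.389.

α ≈ 0.389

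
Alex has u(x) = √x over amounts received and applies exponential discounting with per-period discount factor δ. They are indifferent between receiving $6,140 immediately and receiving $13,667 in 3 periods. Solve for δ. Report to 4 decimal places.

The payoff in 3 periods is discounted by δ^3, so u(6140) = δ^3·u(13667) and δ^3 = u(6140)/u(13667).
With u(x) = √x: δ^3 = √6140/√13667 = √(6140/13667) = 0.67027.
So δ = 0.67027^(1/3) ≈ 0.8752.

δ ≈ 0.8752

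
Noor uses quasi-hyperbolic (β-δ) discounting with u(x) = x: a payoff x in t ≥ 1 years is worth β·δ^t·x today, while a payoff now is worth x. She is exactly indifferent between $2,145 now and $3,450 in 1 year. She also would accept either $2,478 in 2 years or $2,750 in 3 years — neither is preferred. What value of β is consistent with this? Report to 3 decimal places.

β ≈ 0.690

Both payoffs in the second observation are in the future, so β drops out: δ^2·2478 = δ^3·2750 ⇒ δ = 2478/2750 = 0.90109.
Now use the now-vs-future pair: 2145 = β·δ·3450 gives β = 2145/(0.90109·3450) ≈ 0.690.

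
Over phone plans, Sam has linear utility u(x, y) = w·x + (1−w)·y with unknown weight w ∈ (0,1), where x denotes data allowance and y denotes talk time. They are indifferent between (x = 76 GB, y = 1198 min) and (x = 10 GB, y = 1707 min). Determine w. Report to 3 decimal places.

Indifference: w·76 + (1−w)·1198 = w·10 + (1−w)·1707.
w·(76−10) = (1−w)·(1707−1198), i.e. w·66 = (1−w)·509.
The marginal rate of substitution is 509/66, so w = 509/(66+509) = 0.885.

w = 0.885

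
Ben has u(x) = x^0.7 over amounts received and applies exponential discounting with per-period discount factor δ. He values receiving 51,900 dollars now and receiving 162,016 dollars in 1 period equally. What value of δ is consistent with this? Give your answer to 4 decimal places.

The payoff in 1 period is discounted by δ, so u(51900) = δ·u(162016) and δ = u(51900)/u(162016).
Since u(x) = x^0.7, δ = (51900/162016)^0.7 = 0.32034^0.7 = 0.45074.

δ ≈ 0.4507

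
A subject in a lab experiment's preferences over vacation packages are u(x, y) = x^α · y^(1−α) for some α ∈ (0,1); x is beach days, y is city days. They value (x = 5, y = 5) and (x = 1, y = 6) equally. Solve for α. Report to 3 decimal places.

Indifference: 5^α · 5^(1−α) = 1^α · 6^(1−α).
(5/1)^α = (6/5)^(1−α); take logs: α·ln(5/1) = (1−α)·ln(6/5), i.e. α·1.609438 = (1−α)·0.182322.
So α/(1−α) = (0.182322)/(1.609438) = 0.113283, and α = 0.113283/1.113283 ≈ 0.102.

α ≈ 0.102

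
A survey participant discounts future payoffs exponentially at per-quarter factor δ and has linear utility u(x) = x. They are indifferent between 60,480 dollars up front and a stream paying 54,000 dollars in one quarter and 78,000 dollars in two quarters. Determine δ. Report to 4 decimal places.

δ ≈ 0.6000

Present value of the stream is 54000·δ + 78000·δ². Indifference gives 54000δ + 78000δ² = 60480.
That is, 78000δ² + 54000δ − 60480 = 0, a quadratic in δ.
δ = (−54000 + √(54000² + 4·78000·60480)) / (2·78000) = (−54000 + √21785760000.00) / 156000 ≈ 0.6000.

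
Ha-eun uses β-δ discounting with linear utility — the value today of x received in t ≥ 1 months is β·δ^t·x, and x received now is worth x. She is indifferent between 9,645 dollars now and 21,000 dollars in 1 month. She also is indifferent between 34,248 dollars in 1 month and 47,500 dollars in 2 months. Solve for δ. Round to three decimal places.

δ ≈ 0.721

The second indifference involves only future payoffs, so β cancels: β·δ^1·34248 = β·δ^2·47500, giving δ = 34248/47500 = 0.72101.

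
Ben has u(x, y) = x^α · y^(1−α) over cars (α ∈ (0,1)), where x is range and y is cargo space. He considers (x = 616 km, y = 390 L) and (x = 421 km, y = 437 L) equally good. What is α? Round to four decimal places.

Set the two utilities equal: 616^α·390^(1−α) = 421^α·437^(1−α).
(616/421)^α = (437/390)^(1−α); take logs: α·ln(616/421) = (1−α)·ln(437/390), i.e. α·0.3806141 = (1−α)·0.1137865.
Thus α·(0.4944006) = 0.1137865, so α = 0.1137865/0.4944006 ≈ 0.2302.

α ≈ 0.2302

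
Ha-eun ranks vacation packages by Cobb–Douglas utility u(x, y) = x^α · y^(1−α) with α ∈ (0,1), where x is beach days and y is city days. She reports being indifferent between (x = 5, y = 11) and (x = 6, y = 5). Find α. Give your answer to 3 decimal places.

α ≈ 0.812

The Cobb–Douglas utilities coincide, so 5^α·11^(1−α) = 6^α·5^(1−α).
Rearrange to (5/6)^α = (5/11)^(1−α) and take logs: α·-0.182322 = (1−α)·-0.788457.
So α/(1−α) = (-0.788457)/(-0.182322) = 4.324530, and α = 4.324530/5.324530 ≈ 0.812.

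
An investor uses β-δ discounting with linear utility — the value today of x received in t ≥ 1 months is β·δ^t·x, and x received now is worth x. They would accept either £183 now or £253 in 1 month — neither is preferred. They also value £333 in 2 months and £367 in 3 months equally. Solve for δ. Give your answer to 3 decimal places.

δ ≈ 0.907

The second indifference involves only future payoffs, so β cancels: β·δ^2·333 = β·δ^3·367, giving δ = 333/367 = 0.90736.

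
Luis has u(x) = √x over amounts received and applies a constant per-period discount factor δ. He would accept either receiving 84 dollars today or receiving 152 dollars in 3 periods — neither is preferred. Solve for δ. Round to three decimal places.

δ ≈ 0.906

Equating discounted utilities: u(84) = δ^3·u(152) ⇒ δ^3 = u(84)/u(152).
Since u(x) = √x, δ^3 = √(84/152) = 0.74339.
Taking the cube root: δ = 0.74339^(1/3) ≈ 0.906.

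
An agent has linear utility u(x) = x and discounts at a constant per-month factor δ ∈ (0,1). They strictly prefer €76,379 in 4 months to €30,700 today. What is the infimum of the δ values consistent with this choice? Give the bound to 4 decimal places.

Comparing present values: 30700 < δ^4·76379.
So δ^4 > 30700/76379 = 0.40194; taking the 4th root of both positive sides preserves the inequality.
δ > (30700/76379)^(1/4) ≈ 0.7962.

δ > 0.7962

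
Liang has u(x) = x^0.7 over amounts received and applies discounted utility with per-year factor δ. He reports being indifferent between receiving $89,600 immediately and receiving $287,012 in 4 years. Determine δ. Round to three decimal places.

Indifference means u(89600) = δ^4 · u(287012), so δ^4 = u(89600)/u(287012).
Since u(x) = x^0.7, δ^4 = (89600/287012)^0.7 = 0.31218^0.7 = 0.44268.
Hence δ = (0.44268)^(1/4) = 0.81568.

δ ≈ 0.816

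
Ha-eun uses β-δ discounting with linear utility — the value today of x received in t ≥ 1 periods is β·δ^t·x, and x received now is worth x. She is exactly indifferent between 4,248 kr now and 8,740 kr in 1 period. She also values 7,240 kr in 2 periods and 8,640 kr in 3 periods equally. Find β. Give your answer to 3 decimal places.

β ≈ 0.580

Both payoffs in the second observation are in the future, so β drops out: δ^2·7240 = δ^3·8640 ⇒ δ = 7240/8640 = 0.83796.
The first indifference: 4248 = β·δ·8740, so β = 4248/(δ·8740) = 4248/(0.83796·8740) ≈ 0.580.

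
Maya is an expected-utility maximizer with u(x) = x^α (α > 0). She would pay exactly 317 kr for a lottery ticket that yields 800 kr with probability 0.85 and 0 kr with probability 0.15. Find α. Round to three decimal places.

α ≈ 0.176

The lottery's expected utility is 0.85·u(800) + 0.15·u(0) = 0.85·800^α (since u(0) = 0 for α > 0).
Setting u(317) equal to that: 317^α = 0.85·800^α ⇒ (317/800)^α = 0.85.
α = ln(0.85) / ln(317/800) = -0.162519/-0.925710 ≈ 0.176.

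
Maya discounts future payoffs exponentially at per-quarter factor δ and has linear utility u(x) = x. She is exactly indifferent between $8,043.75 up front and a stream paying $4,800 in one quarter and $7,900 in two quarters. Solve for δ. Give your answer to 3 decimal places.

The stream is worth 4800δ + 7900δ² today, so 4800δ + 7900δ² = 8043.75.
That is, 7900δ² + 4800δ − 8043.75 = 0, a quadratic in δ.
The positive root is δ = [−4800 + √(4800² + 4·7900·8043.75)] / (2·7900) = (−4800 + 16650.000)/15800 ≈ 0.750.

δ ≈ 0.750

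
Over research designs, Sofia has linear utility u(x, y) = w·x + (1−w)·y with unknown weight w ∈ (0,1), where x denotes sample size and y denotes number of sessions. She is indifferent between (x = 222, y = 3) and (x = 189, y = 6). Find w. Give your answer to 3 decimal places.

w = 0.083

Indifference: w·222 + (1−w)·3 = w·189 + (1−w)·6.
Collecting terms: w·33 = (1−w)·3.
The marginal rate of substitution is 3/33, so w = 3/(33+3) = 0.083.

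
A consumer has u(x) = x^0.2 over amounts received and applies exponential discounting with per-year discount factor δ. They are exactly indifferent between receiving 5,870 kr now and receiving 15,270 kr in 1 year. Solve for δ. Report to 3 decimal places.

The payoff in 1 year is discounted by δ, so u(5870) = δ·u(15270) and δ = u(5870)/u(15270).
Since u(x) = x^0.2, δ = (5870/15270)^0.2 = 0.38441^0.2 = 0.82596.

δ ≈ 0.826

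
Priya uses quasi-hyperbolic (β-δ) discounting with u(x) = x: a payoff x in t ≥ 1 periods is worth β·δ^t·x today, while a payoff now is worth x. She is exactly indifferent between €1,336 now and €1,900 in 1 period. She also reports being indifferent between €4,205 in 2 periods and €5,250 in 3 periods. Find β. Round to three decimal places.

β ≈ 0.878

From the later pair, β·δ^2·4205 = β·δ^3·5250; dividing through, δ = 4205/5250 = 0.80095.
The first indifference: 1336 = β·δ·1900, so β = 1336/(δ·1900) = 1336/(0.80095·1900) ≈ 0.878.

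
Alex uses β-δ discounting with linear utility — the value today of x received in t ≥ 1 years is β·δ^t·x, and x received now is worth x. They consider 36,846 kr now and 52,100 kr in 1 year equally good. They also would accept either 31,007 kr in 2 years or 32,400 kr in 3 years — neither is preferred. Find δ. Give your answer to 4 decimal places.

The second indifference involves only future payoffs, so β cancels: β·δ^2·31007 = β·δ^3·32400, giving δ = 31007/32400 = 0.95701.

δ ≈ 0.9570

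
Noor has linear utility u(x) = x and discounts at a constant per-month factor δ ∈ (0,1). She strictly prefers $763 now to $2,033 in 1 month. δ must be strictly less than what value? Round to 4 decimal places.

δ < 0.3753

Comparing present values: 763 > δ·2033.
Dividing through by 2033 gives δ < 0.37531.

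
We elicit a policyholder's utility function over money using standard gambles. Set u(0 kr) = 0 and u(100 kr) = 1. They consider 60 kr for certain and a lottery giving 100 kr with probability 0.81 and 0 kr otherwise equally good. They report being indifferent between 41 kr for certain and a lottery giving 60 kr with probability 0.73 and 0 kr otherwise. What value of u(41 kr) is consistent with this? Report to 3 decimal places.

First, u(60 kr) = 0.81·u(100 kr) + 0.19·u(0 kr) = 0.81.
Then u(41 kr) = 0.73·u(60 kr) + 0.27·u(0 kr) = 0.73·0.81 + 0.27·0.00 = 0.5913.

0.591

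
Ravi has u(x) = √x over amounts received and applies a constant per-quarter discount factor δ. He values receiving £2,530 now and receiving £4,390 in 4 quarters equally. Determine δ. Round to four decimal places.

Equating discounted utilities: u(2530) = δ^4·u(4390) ⇒ δ^4 = u(2530)/u(4390).
With u(x) = √x: δ^4 = √2530/√4390 = √(2530/4390) = 0.75915.
Hence δ = (0.75915)^(1/4) = 0.933431.

δ ≈ 0.9334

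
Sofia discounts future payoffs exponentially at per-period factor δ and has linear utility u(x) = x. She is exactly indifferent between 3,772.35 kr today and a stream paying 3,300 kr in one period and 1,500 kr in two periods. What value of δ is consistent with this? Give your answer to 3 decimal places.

δ ≈ 0.830

The stream is worth 3300δ + 1500δ² today, so 3300δ + 1500δ² = 3772.35.
So 1500δ² + 3300δ − 3772.35 = 0.
The positive root is δ = [−3300 + √(3300² + 4·1500·3772.35)] / (2·1500) = (−3300 + 5790.000)/3000 ≈ 0.830.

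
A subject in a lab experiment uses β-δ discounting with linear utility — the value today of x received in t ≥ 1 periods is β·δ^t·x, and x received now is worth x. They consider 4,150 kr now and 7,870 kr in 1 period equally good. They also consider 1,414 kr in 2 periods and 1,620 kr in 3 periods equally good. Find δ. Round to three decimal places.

δ ≈ 0.873

From the later pair, β·δ^2·1414 = β·δ^3·1620; dividing through, δ = 1414/1620 = 0.87284.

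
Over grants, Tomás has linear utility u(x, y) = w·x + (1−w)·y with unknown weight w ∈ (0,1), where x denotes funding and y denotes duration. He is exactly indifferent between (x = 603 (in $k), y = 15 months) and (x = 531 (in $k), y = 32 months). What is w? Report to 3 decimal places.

u(603,15) = u(531,32) means w·603 + (1−w)·15 = w·531 + (1−w)·32.
Collecting terms: w·72 = (1−w)·17.
So w/(1−w) = 17/72 = 0.2361, giving w = 17/(72+17) = 0.191.

w = 0.191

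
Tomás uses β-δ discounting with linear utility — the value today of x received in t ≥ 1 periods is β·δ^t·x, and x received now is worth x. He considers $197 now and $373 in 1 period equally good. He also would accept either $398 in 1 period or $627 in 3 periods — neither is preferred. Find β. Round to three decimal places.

Both payoffs in the second observation are in the future, so β drops out: δ^1·398 = δ^3·627 ⇒ δ^2 = 398/627 = 0.63477, so δ = 0.79672.
The first indifference: 197 = β·δ·373, so β = 197/(δ·373) = 197/(0.79672·373) ≈ 0.663.

β ≈ 0.663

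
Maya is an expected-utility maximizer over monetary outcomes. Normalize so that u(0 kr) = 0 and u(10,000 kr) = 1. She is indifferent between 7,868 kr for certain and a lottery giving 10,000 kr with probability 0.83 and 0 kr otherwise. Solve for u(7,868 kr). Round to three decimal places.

By the standard-gamble method, u(7,868 kr) is just the indifference probability on the best outcome: 0.83.

0.830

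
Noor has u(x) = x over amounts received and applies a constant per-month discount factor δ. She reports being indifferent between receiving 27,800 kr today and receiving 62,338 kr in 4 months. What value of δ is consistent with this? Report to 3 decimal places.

Indifference means u(27800) = δ^4 · u(62338), so δ^4 = u(27800)/u(62338).
With u(x) = x: δ^4 = 27800/62338 = 0.44596.
So δ = 0.44596^(1/4) ≈ 0.817.

δ ≈ 0.817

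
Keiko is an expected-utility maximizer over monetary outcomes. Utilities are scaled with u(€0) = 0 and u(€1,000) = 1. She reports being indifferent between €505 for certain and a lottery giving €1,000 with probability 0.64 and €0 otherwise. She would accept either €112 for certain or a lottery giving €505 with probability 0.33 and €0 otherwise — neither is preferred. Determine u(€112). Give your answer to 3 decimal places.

From the first indifference, u(€505) = 0.64·u(€1,000) + 0.36·u(€0) = 0.64·1 + 0.36·0 = 0.64.
Then u(€112) = 0.33·u(€505) + 0.67·u(€0) = 0.33·0.64 + 0.67·0.00 = 0.2112.

0.211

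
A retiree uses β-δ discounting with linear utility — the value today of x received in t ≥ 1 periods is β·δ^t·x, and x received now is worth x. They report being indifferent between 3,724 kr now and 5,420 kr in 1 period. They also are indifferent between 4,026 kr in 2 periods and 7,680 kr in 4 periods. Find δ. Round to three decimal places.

The second indifference involves only future payoffs, so β cancels: β·δ^2·4026 = β·δ^4·7680, giving δ^2 = 4026/7680 = 0.52422, so δ = 0.72403.

δ ≈ 0.724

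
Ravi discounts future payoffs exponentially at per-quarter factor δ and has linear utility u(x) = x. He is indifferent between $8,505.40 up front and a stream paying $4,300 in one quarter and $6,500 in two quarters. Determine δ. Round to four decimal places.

δ ≈ 0.8600

The stream is worth 4300δ + 6500δ² today, so 4300δ + 6500δ² = 8505.40.
Rearranged: 6500δ² + 4300δ − 8505.40 = 0.
The positive root is δ = [−4300 + √(4300² + 4·6500·8505.40)] / (2·6500) = (−4300 + 15480.000)/13000 ≈ 0.8600.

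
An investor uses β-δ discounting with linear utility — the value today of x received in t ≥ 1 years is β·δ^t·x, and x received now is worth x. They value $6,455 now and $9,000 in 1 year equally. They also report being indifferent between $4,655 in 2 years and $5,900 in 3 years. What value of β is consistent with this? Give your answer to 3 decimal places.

From the later pair, β·δ^2·4655 = β·δ^3·5900; dividing through, δ = 4655/5900 = 0.78898.
Substituting δ into 6455 = β·δ·9000: β = 6455/(7100.847) ≈ 0.909.

β ≈ 0.909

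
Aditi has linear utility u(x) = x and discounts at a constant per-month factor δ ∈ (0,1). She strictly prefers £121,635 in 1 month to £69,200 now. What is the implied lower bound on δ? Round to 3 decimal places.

δ > 0.569

Under u(x) = x this choice says 69200 < δ·121635.
Dividing through by 121635 gives δ > 0.56892.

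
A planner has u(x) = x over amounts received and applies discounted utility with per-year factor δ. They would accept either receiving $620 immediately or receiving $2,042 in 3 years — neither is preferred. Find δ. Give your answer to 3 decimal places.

δ ≈ 0.672

Equating discounted utilities: u(620) = δ^3·u(2042) ⇒ δ^3 = u(620)/u(2042).
With u(x) = x: δ^3 = 620/2042 = 0.30362.
So δ = 0.30362^(1/3) ≈ 0.672.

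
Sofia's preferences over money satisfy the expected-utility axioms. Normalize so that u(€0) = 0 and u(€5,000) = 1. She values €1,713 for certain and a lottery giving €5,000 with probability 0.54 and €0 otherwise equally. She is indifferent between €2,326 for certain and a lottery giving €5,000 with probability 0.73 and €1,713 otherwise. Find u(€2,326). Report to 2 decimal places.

The first gamble pins u(€1,713): it must equal 0.54·1 + 0.46·0 = 0.54.
Chaining: u(€2,326) = 0.73·1.00 + 0.27·0.54 = 0.8758.

0.88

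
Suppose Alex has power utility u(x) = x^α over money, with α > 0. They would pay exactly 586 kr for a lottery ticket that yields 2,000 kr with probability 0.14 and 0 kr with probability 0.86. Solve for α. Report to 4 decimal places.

α ≈ 1.6016

The lottery's expected utility is 0.14·u(2000) + 0.86·u(0) = 0.14·2000^α (since u(0) = 0 for α > 0).
Equating: 586^α = 0.14·2000^α, i.e. 0.2930^α = 0.14.
Taking logs: α·ln(586/2000) = ln(0.14), so α = -1.9661129 / -1.2275827 ≈ 1.6016.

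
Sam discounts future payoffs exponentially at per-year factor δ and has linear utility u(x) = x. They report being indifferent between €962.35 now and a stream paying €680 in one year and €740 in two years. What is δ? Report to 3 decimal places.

δ ≈ 0.770

The stream is worth 680δ + 740δ² today, so 680δ + 740δ² = 962.35.
So 740δ² + 680δ − 962.35 = 0.
The positive root is δ = [−680 + √(680² + 4·740·962.35)] / (2·740) = (−680 + 1819.603)/1480 ≈ 0.770.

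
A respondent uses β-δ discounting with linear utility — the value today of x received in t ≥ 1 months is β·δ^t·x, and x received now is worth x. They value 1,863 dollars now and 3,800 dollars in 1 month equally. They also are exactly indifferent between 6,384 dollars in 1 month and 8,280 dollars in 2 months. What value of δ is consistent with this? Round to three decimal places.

δ ≈ 0.771

Both payoffs in the second observation are in the future, so β drops out: δ^1·6384 = δ^2·8280 ⇒ δ = 6384/8280 = 0.77101.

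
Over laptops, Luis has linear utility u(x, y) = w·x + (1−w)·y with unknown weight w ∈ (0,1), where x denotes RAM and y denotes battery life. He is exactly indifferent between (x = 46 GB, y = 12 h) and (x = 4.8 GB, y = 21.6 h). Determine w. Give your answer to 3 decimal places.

w = 0.189

u(46,12) = u(4.8,21.6) means w·46 + (1−w)·12 = w·4.8 + (1−w)·21.6.
Collecting terms: w·41.2 = (1−w)·9.6.
The marginal rate of substitution is 9.6/41.2, so w = 9.6/(41.2+9.6) = 0.189.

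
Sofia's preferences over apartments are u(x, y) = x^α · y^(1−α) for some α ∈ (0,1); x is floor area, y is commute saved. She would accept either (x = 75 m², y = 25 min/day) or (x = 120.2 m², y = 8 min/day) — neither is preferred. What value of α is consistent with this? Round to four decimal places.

α ≈ 0.7072

Set the two utilities equal: 75^α·25^(1−α) = 120.2^α·8^(1−α).
(75/120.2)^α = (8/25)^(1−α); take logs: α·ln(75/120.2) = (1−α)·ln(8/25), i.e. α·-0.4716689 = (1−α)·-1.1394343.
With A = -0.4716689 and B = -1.1394343: α·A = (1−α)·B, so α = B/(A+B) = -1.1394343/-1.6111032 ≈ 0.7072.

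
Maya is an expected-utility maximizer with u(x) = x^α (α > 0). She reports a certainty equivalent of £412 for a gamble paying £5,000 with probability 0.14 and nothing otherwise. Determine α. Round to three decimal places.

α ≈ 0.788

EU(lottery) = 0.14·5000^α + 0.86·0 = 0.14·5000^α.
Equating: 412^α = 0.14·5000^α, i.e. 0.0824^α = 0.14.
α = ln(0.14) / ln(412/5000) = -1.966113/-2.496170 ≈ 0.788.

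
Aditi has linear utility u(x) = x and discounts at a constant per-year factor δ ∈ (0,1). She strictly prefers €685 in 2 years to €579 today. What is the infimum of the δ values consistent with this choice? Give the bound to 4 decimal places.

The preference means 579 < δ^2·685.
Hence δ^2 > 579/685 = 0.84526, and x ↦ x^(1/2) is increasing on (0,∞).
δ > 0.84526^(1/2) = 0.9194.

δ > 0.9194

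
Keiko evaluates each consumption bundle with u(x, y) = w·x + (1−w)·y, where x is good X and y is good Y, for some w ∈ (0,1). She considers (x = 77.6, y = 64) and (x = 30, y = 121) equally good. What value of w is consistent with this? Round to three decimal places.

w = 0.545

u(77.6,64) = u(30,121) means w·77.6 + (1−w)·64 = w·30 + (1−w)·121.
w·(77.6−30) = (1−w)·(121−64), i.e. w·47.6 = (1−w)·57.
The marginal rate of substitution is 57/47.6, so w = 57/(47.6+57) = 0.545.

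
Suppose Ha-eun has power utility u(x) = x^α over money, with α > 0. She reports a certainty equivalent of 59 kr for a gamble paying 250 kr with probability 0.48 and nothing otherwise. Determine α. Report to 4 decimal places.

Since u(0) = 0, the lottery's EU is 0.48·250^α.
Setting u(59) equal to that: 59^α = 0.48·250^α ⇒ (59/250)^α = 0.48.
α = ln(0.48) / ln(59/250) = -0.7339692/-1.4439235 ≈ 0.5083.

α ≈ 0.5083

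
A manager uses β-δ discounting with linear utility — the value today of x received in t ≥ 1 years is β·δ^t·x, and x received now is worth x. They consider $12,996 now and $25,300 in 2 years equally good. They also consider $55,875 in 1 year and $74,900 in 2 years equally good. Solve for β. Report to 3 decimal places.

β ≈ 0.923

From the later pair, β·δ^1·55875 = β·δ^2·74900; dividing through, δ = 55875/74900 = 0.74599.
Now use the now-vs-future pair: 12996 = β·δ^2·25300 gives β = 12996/(0.55651·25300) ≈ 0.923.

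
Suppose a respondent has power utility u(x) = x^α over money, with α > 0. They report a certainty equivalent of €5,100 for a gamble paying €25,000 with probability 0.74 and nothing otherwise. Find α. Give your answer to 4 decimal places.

The lottery's expected utility is 0.74·u(25000) + 0.26·u(0) = 0.74·25000^α (since u(0) = 0 for α > 0).
Setting u(5100) equal to that: 5100^α = 0.74·25000^α ⇒ (5100/25000)^α = 0.74.
Taking logs: α·ln(5100/25000) = ln(0.74), so α = -0.3011051 / -1.5896353 ≈ 0.1894.

α ≈ 0.1894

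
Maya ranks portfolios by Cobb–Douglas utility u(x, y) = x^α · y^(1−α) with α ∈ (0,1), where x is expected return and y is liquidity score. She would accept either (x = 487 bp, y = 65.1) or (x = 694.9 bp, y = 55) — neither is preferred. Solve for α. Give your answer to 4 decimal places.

Set the two utilities equal: 487^α·65.1^(1−α) = 694.9^α·55^(1−α).
Rearrange to (487/694.9)^α = (55/65.1)^(1−α) and take logs: α·-0.3555038 = (1−α)·-0.1685914.
So α/(1−α) = (-0.1685914)/(-0.3555038) = 0.4742323, and α = 0.4742323/1.4742323 ≈ 0.3217.

α ≈ 0.3217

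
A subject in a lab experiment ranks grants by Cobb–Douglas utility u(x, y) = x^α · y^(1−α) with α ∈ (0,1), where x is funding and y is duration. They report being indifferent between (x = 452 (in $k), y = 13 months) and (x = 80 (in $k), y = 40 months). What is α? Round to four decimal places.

α ≈ 0.3936

Set the two utilities equal: 452^α·13^(1−α) = 80^α·40^(1−α).
(452/80)^α = (40/13)^(1−α); take logs: α·ln(452/80) = (1−α)·ln(40/13), i.e. α·1.7316555 = (1−α)·1.1239301.
Thus α·(2.8555856) = 1.1239301, so α = 1.1239301/2.8555856 ≈ 0.3936.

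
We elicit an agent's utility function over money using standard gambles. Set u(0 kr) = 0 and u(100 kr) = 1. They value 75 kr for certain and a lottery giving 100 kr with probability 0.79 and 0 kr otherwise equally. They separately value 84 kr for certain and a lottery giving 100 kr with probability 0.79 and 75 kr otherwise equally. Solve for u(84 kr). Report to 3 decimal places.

First, u(75 kr) = 0.79·u(100 kr) + 0.21·u(0 kr) = 0.79.
Chaining: u(84 kr) = 0.79·1.00 + 0.21·0.79 = 0.9559.

0.956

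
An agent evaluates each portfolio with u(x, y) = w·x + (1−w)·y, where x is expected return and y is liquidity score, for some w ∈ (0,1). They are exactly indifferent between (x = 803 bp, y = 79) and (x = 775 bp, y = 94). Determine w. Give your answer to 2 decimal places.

Indifference: w·803 + (1−w)·79 = w·775 + (1−w)·94.
Collecting terms: w·28 = (1−w)·15.
The marginal rate of substitution is 15/28, so w = 15/(28+15) = 0.35.

w = 0.35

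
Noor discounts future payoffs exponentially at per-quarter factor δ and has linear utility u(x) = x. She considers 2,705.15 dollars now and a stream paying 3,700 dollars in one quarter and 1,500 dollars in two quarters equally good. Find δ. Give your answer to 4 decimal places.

δ ≈ 0.5900

The stream is worth 3700δ + 1500δ² today, so 3700δ + 1500δ² = 2705.15.
That is, 1500δ² + 3700δ − 2705.15 = 0, a quadratic in δ.
The positive root is δ = [−3700 + √(3700² + 4·1500·2705.15)] / (2·1500) = (−3700 + 5470.000)/3000 ≈ 0.5900.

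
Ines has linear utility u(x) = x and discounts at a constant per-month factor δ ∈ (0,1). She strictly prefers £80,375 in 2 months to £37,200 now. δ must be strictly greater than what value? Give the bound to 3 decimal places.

The preference means 37200 < δ^2·80375.
Hence δ^2 > 37200/80375 = 0.46283, and x ↦ x^(1/2) is increasing on (0,∞).
δ > 0.46283^(1/2) = 0.680.

δ > 0.680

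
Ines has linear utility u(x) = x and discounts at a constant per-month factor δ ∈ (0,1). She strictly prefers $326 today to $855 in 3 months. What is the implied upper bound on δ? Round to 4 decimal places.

The preference means 326 > δ^3·855.
Hence δ^3 < 326/855 = 0.38129, and x ↦ x^(1/3) is increasing on (0,∞).
δ < (326/855)^(1/3) ≈ 0.7251.

δ < 0.7251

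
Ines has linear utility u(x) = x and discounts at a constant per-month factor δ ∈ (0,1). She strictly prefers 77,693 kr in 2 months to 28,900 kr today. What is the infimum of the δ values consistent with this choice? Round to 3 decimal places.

Under u(x) = x this choice says 28900 < δ^2·77693.
Dividing by 77693: δ^2 > 0.37198. Both sides are positive, so the square root keeps the direction.
δ > (28900/77693)^(1/2) ≈ 0.610.

δ > 0.610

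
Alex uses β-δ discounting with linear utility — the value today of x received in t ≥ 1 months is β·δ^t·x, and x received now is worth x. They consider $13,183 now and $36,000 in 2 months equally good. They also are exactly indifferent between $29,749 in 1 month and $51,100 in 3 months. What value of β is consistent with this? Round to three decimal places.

From the later pair, β·δ^1·29749 = β·δ^3·51100; dividing through, δ^2 = 29749/51100 = 0.58217, so δ = 0.76300.
Substituting δ into 13183 = β·δ^2·36000: β = 13183/(20958.200) ≈ 0.629.

β ≈ 0.629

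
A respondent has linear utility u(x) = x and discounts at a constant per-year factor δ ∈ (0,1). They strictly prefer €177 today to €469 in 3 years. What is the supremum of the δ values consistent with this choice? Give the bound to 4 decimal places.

Comparing present values: 177 > δ^3·469.
Hence δ^3 < 177/469 = 0.37740, and x ↦ x^(1/3) is increasing on (0,∞).
δ < (177/469)^(1/3) ≈ 0.7227.

δ < 0.7227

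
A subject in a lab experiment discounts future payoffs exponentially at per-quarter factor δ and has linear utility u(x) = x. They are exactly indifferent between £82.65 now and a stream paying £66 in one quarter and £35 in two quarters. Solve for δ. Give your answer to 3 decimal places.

δ ≈ 0.860

Present value of the stream is 66·δ + 35·δ². Indifference gives 66δ + 35δ² = 82.65.
That is, 35δ² + 66δ − 82.65 = 0, a quadratic in δ.
δ = (−66 + √(66² + 4·35·82.65)) / (2·35) = (−66 + √15927.00) / 70 ≈ 0.860.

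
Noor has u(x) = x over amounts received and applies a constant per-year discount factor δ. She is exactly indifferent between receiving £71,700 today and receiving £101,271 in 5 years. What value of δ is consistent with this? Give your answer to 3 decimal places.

The payoff in 5 years is discounted by δ^5, so u(71700) = δ^5·u(101271) and δ^5 = u(71700)/u(101271).
With u(x) = x: δ^5 = 71700/101271 = 0.70800.
Hence δ = (0.70800)^(1/5) = 0.93327.

δ ≈ 0.933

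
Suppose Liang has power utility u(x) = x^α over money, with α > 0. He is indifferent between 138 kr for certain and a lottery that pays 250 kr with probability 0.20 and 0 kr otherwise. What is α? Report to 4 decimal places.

α ≈ 2.7085

The lottery's expected utility is 0.20·u(250) + 0.80·u(0) = 0.20·250^α (since u(0) = 0 for α > 0).
Equating: 138^α = 0.20·250^α, i.e. 0.5520^α = 0.20.
Take logs: α = ln 0.20 / ln(138/250) ≈ 2.708546.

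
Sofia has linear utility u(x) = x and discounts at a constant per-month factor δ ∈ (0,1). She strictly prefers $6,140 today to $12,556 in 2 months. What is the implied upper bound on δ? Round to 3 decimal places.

δ < 0.699

Under u(x) = x this choice says 6140 > δ^2·12556.
Dividing by 12556: δ^2 < 0.48901. Both sides are positive, so the square root keeps the direction.
δ < (6140/12556)^(1/2) ≈ 0.699.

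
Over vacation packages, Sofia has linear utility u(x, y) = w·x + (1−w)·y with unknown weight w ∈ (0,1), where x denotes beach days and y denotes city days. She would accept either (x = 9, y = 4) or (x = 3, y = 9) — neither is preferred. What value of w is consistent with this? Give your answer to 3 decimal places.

w = 0.455

Indifference: w·9 + (1−w)·4 = w·3 + (1−w)·9.
Collecting terms: w·6 = (1−w)·5.
The marginal rate of substitution is 5/6, so w = 5/(6+5) = 0.455.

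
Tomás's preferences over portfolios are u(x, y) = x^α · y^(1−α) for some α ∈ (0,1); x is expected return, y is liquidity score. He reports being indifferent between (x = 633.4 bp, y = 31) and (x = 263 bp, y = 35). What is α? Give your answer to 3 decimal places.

α ≈ 0.121

Set the two utilities equal: 633.4^α·31^(1−α) = 263^α·35^(1−α).
Taking logs: α·ln 633.4 + (1−α)·ln 31 = α·ln 263 + (1−α)·ln 35, i.e. α·0.878948 = (1−α)·0.121361.
So α/(1−α) = (0.121361)/(0.878948) = 0.138075, and α = 0.138075/1.138075 ≈ 0.121.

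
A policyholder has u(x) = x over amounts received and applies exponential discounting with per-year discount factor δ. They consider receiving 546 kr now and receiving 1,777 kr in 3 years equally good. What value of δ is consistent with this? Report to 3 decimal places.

δ ≈ 0.675

Equating discounted utilities: u(546) = δ^3·u(1777) ⇒ δ^3 = u(546)/u(1777).
With u(x) = x: δ^3 = 546/1777 = 0.30726.
Taking the cube root: δ = 0.30726^(1/3) ≈ 0.675.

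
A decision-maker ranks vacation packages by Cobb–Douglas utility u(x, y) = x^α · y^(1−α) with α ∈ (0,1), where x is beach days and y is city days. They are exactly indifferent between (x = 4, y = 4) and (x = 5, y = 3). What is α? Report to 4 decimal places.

α ≈ 0.5632

Indifference: 4^α · 4^(1−α) = 5^α · 3^(1−α).
(4/5)^α = (3/4)^(1−α); take logs: α·ln(4/5) = (1−α)·ln(3/4), i.e. α·-0.2231436 = (1−α)·-0.2876821.
With A = -0.2231436 and B = -0.2876821: α·A = (1−α)·B, so α = B/(A+B) = -0.2876821/-0.5108257 ≈ 0.5632.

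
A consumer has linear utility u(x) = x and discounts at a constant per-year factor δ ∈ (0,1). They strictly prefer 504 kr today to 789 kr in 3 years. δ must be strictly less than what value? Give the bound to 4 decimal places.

δ < 0.8612

The preference means 504 > δ^3·789.
Dividing by 789: δ^3 < 0.63878. Both sides are positive, so the cube root keeps the direction.
δ < 0.63878^(1/3) = 0.8612.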